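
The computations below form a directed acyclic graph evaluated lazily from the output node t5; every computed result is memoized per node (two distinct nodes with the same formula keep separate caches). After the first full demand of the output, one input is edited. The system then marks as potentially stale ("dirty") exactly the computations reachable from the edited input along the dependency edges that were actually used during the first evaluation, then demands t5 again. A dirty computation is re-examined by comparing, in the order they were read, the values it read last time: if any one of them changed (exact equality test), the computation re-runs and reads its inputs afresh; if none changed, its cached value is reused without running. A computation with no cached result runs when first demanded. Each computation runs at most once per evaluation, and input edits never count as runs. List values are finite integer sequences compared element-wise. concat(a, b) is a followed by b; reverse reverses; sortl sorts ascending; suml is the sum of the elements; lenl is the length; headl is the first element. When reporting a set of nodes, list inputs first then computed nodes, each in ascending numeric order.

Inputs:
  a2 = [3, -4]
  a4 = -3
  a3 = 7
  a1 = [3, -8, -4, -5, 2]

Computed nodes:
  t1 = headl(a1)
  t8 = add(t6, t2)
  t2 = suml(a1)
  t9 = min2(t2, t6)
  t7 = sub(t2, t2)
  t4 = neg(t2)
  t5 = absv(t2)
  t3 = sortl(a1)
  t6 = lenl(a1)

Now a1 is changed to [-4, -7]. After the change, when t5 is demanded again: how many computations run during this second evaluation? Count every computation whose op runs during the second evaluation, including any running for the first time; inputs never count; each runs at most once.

First demand of the output computes:
  t2 = suml([3, -8, -4, -5, 2]) = -12
  t5 = absv(-12) = 12

After the edit, cleaning proceeds:
  t2: a read changed (a1 [3, -8, -4, -5, 2]->[-4, -7]) — executes, giving -11.
  t5: a read changed (t2 -12->-11) — executes, giving 11.

2 computations run: t2, t5.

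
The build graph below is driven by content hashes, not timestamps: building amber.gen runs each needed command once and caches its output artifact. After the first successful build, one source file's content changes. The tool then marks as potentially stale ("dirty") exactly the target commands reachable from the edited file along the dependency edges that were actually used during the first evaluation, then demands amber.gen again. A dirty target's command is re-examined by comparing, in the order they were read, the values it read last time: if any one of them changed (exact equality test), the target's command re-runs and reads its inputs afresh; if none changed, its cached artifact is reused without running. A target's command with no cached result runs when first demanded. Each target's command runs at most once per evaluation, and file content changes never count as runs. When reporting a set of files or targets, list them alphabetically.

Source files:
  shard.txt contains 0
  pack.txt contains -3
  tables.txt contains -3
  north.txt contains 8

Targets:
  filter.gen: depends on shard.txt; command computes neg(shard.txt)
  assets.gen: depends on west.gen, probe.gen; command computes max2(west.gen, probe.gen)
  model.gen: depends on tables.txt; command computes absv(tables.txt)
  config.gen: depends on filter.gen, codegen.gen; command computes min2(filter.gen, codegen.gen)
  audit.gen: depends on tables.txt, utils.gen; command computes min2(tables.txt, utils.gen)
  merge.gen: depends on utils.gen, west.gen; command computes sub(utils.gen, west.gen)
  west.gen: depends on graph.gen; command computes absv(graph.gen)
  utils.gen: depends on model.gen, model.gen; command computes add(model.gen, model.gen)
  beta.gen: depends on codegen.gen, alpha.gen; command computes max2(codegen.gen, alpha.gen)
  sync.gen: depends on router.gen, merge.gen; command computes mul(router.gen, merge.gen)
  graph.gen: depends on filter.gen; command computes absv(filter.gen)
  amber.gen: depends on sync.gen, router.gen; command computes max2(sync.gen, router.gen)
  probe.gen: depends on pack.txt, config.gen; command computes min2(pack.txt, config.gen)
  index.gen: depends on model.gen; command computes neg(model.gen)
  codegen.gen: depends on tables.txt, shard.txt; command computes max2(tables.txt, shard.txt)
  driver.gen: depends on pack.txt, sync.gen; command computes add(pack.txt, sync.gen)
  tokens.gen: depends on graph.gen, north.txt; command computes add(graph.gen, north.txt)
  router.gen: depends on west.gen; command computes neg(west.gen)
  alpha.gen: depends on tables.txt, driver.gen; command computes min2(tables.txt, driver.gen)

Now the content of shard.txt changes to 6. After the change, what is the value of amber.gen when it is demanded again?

Initial pass — values computed on the first demand:
  filter.gen = neg(0) = 0
  graph.gen = absv(0) = 0
  model.gen = absv(-3) = 3
  utils.gen = add(3, 3) = 6
  west.gen = absv(0) = 0
  merge.gen = sub(6, 0) = 6
  router.gen = neg(0) = 0
  sync.gen = mul(0, 6) = 0
  amber.gen = max2(0, 0) = 0

Second demand — change propagation:
  filter.gen: re-runs because shard.txt 0->6; new result -6.
  graph.gen: re-runs because filter.gen 0->-6; new result 6.
  west.gen: re-runs because graph.gen 0->6; new result 6.
  merge.gen: re-runs because west.gen 0->6; new result 0.
  router.gen: re-runs because west.gen 0->6; new result -6.
  sync.gen: re-runs because router.gen 0->-6; merge.gen 6->0; new result 0 (unchanged).
  amber.gen: re-runs because router.gen 0->-6; new result 0 (unchanged).

amber.gen now evaluates to 0.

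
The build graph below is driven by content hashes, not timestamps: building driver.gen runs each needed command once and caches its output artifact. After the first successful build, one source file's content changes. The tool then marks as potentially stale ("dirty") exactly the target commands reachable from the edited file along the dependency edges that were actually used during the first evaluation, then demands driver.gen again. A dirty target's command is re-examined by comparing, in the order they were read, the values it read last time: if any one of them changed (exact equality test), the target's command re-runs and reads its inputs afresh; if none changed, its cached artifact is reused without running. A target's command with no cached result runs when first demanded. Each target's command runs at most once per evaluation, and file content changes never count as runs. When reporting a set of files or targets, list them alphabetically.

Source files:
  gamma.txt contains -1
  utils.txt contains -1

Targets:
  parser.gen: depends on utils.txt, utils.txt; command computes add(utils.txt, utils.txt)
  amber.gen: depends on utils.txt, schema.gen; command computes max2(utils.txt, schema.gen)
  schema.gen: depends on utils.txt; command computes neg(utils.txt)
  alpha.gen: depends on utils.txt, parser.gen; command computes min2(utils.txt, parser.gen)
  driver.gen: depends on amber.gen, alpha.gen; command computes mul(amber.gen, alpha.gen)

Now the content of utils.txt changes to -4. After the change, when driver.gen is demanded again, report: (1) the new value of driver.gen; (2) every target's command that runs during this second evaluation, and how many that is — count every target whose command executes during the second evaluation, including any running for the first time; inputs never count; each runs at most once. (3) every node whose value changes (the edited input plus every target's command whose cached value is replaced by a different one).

driver.gen now evaluates to -32.
Run set: alpha.gen, amber.gen, driver.gen, parser.gen, schema.gen (5 run).
Changed values: alpha.gen, amber.gen, driver.gen, parser.gen, schema.gen, utils.txt.

Initial pass — values computed on the first demand:
  parser.gen = add(-1, -1) = -2
  alpha.gen = min2(-1, -2) = -2
  schema.gen = neg(-1) = 1
  amber.gen = max2(-1, 1) = 1
  driver.gen = mul(1, -2) = -2

Second demand — change propagation:
  parser.gen: re-runs because utils.txt -1->-4; utils.txt -1->-4; new result -8.
  alpha.gen: re-runs because utils.txt -1->-4; parser.gen -2->-8; new result -8.
  schema.gen: re-runs because utils.txt -1->-4; new result 4.
  amber.gen: re-runs because utils.txt -1->-4; schema.gen 1->4; new result 4.
  driver.gen: re-runs because amber.gen 1->4; alpha.gen -2->-8; new result -32.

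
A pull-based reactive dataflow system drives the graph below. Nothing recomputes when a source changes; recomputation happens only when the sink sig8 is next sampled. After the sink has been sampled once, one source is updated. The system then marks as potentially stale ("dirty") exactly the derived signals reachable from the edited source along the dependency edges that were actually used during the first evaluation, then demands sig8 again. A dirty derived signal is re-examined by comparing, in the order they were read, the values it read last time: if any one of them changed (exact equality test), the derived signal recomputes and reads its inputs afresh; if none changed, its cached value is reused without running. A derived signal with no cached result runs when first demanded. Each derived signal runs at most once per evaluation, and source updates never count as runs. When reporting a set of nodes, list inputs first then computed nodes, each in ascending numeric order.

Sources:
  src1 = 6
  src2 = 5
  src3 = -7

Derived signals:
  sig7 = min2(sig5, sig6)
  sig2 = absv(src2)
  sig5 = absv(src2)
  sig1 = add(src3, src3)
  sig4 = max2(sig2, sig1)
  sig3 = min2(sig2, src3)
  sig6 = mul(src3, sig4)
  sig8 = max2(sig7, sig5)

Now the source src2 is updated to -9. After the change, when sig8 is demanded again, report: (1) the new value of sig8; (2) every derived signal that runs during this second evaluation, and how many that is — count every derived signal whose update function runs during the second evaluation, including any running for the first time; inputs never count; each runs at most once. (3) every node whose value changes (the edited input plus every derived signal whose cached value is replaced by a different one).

New value of sig8: 9.
Derived signals that run: sig2, sig4, sig5, sig6, sig7, sig8 — 6 in total.
Values that change: src2, sig2, sig4, sig5, sig6, sig7, sig8.

First evaluation (everything demanded from the output):
  sig1 = add(-7, -7) = -14
  sig2 = absv(5) = 5
  sig4 = max2(5, -14) = 5
  sig5 = absv(5) = 5
  sig6 = mul(-7, 5) = -35
  sig7 = min2(5, -35) = -35
  sig8 = max2(-35, 5) = 5

Propagation after the edit:
  sig2: runs — src2 5->-9; result 9.
  sig4: runs — sig2 5->9; result 9.
  sig5: runs — src2 5->-9; result 9.
  sig6: runs — sig4 5->9; result -63.
  sig7: runs — sig5 5->9; sig6 -35->-63; result -63.
  sig8: runs — sig7 -35->-63; sig5 5->9; result 9.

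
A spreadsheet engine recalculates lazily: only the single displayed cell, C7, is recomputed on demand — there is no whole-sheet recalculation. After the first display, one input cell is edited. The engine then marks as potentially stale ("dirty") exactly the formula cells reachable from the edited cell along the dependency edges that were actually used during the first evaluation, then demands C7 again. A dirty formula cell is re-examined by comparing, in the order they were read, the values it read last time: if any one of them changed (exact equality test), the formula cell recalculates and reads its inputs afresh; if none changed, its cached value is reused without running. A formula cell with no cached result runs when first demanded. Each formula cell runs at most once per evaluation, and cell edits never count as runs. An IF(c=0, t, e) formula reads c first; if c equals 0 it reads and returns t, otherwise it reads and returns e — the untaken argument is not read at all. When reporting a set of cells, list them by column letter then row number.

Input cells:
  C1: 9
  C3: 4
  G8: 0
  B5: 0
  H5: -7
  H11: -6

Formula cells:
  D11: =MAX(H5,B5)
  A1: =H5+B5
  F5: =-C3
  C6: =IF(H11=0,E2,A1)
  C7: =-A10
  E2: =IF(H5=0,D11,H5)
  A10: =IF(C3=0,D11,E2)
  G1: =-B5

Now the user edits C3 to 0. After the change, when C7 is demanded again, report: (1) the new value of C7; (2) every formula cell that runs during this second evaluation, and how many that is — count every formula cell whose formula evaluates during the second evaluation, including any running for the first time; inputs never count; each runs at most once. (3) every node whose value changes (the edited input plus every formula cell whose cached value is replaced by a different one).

First evaluation (everything demanded from the output):
  E2 = IF(H5=0: H5=-7 -> else branch H5) = -7
  A10 = IF(C3=0: C3=4 -> else branch E2) = -7
  C7 = -(-7) = 7

Propagation after the edit:
  D11: demanded for the first time — runs, produces 0.
  A10: runs — C3 4->0; result 0.
  C7: runs — A10 -7->0; result 0.

Key observation: a condition flipped, so demand reaches new nodes — D11 runs for the first time.

New value of C7: 0.
Formula cells that run: A10, C7, D11 — 3 in total.
Values that change: A10, C3, C7.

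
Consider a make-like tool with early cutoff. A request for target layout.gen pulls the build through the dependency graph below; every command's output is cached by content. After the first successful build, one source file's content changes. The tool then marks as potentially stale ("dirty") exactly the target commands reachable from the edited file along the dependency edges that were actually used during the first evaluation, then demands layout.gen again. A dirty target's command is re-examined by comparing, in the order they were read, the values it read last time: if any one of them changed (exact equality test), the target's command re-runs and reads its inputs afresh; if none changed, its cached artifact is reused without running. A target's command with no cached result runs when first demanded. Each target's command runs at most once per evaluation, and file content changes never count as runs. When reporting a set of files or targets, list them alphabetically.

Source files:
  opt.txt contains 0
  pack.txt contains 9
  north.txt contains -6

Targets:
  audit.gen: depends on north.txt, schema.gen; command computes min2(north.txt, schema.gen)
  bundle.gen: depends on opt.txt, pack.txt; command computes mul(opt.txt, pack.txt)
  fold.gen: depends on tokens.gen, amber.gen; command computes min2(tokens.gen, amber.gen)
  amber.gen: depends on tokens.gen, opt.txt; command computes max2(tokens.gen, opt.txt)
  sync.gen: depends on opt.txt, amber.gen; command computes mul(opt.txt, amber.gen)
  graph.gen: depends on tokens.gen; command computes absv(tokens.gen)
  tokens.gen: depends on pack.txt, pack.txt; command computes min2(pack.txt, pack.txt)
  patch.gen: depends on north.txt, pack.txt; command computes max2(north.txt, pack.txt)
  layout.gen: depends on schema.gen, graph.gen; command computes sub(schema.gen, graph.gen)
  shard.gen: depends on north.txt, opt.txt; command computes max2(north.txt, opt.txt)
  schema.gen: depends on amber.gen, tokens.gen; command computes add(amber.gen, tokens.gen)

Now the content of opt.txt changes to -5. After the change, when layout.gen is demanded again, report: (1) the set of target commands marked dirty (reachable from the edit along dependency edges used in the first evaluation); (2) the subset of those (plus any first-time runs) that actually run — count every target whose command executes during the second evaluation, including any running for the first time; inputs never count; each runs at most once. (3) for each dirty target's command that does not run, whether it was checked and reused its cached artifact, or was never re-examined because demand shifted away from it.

The edit dirties: amber.gen, layout.gen, schema.gen.
1 target commands run: amber.gen.
Cache hits after checking: layout.gen, schema.gen.
Note the absorption at amber.gen: it re-runs yet its value is the same, leaving the output's value untouched.

First demand of the output computes:
  tokens.gen = min2(9, 9) = 9
  amber.gen = max2(9, 0) = 9
  graph.gen = absv(9) = 9
  schema.gen = add(9, 9) = 18
  layout.gen = sub(18, 9) = 9

After the edit, cleaning proceeds:
  amber.gen: a read changed (opt.txt 0->-5) — executes, giving 9 — identical to its old value.
  schema.gen: dirty, but its reads are unchanged (amber.gen unchanged, tokens.gen unchanged); cached 18 stands.
  layout.gen: dirty, but its reads are unchanged (schema.gen unchanged, graph.gen unchanged); cached 9 stands.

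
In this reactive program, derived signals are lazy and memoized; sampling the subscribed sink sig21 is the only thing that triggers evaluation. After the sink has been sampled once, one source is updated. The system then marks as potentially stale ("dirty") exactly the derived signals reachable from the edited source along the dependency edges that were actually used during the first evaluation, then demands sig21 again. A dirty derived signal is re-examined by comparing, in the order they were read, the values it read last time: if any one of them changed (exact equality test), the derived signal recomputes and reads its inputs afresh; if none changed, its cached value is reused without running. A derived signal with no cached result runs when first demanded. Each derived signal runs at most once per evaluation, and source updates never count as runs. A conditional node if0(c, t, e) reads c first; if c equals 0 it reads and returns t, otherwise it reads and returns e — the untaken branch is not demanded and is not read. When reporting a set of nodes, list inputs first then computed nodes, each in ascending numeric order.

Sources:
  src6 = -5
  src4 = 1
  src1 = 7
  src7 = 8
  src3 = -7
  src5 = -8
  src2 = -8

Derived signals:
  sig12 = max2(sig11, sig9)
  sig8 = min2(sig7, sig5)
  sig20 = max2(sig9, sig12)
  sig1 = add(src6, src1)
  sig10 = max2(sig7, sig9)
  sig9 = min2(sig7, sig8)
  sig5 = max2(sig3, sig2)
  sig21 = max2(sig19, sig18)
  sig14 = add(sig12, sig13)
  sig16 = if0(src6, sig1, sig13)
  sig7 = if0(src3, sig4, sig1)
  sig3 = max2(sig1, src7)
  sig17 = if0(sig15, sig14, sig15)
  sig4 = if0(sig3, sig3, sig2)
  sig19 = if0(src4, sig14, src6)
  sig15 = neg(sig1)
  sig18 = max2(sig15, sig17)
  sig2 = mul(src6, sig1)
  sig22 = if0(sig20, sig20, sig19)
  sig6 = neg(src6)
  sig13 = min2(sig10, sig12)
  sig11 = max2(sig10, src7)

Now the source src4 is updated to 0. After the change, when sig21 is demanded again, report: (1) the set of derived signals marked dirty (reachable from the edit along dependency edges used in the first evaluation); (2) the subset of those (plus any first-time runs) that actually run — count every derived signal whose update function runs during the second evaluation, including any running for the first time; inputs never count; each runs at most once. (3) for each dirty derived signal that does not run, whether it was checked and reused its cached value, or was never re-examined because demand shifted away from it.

First demand of the output computes:
  sig1 = add(-5, 7) = 2
  sig15 = neg(2) = -2
  sig17 = if0(sig15=-2 -> else branch sig15) = -2
  sig18 = max2(-2, -2) = -2
  sig19 = if0(src4=1 -> else branch src6) = -5
  sig21 = max2(-5, -2) = -2

After the edit, cleaning proceeds:
  sig2: had never run; runs now, result -10.
  sig3: had never run; runs now, result 8.
  sig5: had never run; runs now, result 8.
  sig7: had never run; runs now, result 2.
  sig8: had never run; runs now, result 2.
  sig9: had never run; runs now, result 2.
  sig10: had never run; runs now, result 2.
  sig11: had never run; runs now, result 8.
  sig12: had never run; runs now, result 8.
  sig13: had never run; runs now, result 2.
  sig14: had never run; runs now, result 10.
  sig19: a read changed (src4 1->0) — executes, giving 10.
  sig21: a read changed (sig19 -5->10) — executes, giving 10.

Note the branch switch — sig2, sig3, sig5, sig7, sig8, sig9, sig10, sig11, sig12, sig13, sig14 had no cache and run now for the first time.

The edit dirties: sig19, sig21.
13 derived signals run: sig2, sig3, sig5, sig7, sig8, sig9, sig10, sig11, sig12, sig13, sig14, sig19, sig21.
No dirty derived signal escaped a run.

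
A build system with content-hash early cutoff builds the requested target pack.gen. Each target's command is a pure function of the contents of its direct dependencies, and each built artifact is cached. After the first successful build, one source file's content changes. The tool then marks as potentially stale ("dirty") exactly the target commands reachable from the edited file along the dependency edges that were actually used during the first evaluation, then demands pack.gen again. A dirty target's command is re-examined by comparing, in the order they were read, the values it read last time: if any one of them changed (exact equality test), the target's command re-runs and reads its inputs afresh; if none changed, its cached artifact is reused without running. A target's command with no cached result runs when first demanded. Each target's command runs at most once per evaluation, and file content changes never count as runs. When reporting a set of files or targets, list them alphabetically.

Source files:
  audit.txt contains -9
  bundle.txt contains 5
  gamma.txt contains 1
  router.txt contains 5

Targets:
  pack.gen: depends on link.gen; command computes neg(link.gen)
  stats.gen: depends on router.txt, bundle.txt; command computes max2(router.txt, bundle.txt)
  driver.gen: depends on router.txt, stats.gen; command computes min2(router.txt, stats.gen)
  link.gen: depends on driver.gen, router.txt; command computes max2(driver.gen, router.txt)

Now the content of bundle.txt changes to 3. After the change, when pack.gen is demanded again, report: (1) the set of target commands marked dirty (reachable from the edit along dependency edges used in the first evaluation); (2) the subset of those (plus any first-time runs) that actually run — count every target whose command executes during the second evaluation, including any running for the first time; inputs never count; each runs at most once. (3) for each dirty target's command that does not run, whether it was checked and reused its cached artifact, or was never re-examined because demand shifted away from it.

Marked dirty: driver.gen, link.gen, pack.gen, stats.gen.
Target commands that run: stats.gen — 1 in total.
Checked but reused from cache: driver.gen, link.gen, pack.gen.
Key observation: the change is absorbed at stats.gen — it re-runs but produces the same value, and the output's value is unchanged.

First evaluation (everything demanded from the output):
  stats.gen = max2(5, 5) = 5
  driver.gen = min2(5, 5) = 5
  link.gen = max2(5, 5) = 5
  pack.gen = neg(5) = -5

Propagation after the edit:
  stats.gen: runs — bundle.txt 5->3; result 5 (same value as before).
  driver.gen: checked — values it read are unchanged (router.txt unchanged, stats.gen unchanged); reused cached 5 without running.
  link.gen: checked — values it read are unchanged (driver.gen unchanged, router.txt unchanged); reused cached 5 without running.
  pack.gen: checked — values it read are unchanged (link.gen unchanged); reused cached -5 without running.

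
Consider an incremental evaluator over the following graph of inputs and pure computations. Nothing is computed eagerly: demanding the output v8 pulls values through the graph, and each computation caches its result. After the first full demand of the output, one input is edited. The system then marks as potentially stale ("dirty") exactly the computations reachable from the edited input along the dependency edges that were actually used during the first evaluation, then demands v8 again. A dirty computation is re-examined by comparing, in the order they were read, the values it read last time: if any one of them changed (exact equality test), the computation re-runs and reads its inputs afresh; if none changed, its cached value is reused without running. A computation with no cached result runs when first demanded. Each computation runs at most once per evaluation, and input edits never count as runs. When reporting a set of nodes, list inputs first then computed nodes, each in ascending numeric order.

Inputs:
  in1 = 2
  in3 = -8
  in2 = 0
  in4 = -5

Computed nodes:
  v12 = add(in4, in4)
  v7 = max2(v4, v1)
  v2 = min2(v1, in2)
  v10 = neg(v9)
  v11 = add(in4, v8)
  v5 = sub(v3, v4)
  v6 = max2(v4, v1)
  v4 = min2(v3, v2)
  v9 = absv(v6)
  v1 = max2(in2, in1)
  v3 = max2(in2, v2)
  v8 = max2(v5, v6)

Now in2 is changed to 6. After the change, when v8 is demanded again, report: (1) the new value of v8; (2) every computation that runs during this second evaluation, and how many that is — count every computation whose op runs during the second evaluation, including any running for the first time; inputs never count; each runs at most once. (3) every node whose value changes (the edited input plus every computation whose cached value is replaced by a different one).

v8 now evaluates to 6.
Run set: v1, v2, v3, v4, v5, v6, v8 (7 run).
Changed values: in2, v1, v2, v3, v4, v6, v8.

Initial pass — values computed on the first demand:
  v1 = max2(0, 2) = 2
  v2 = min2(2, 0) = 0
  v3 = max2(0, 0) = 0
  v4 = min2(0, 0) = 0
  v5 = sub(0, 0) = 0
  v6 = max2(0, 2) = 2
  v8 = max2(0, 2) = 2

Second demand — change propagation:
  v1: re-runs because in2 0->6; new result 6.
  v2: re-runs because v1 2->6; in2 0->6; new result 6.
  v3: re-runs because in2 0->6; v2 0->6; new result 6.
  v4: re-runs because v3 0->6; v2 0->6; new result 6.
  v5: re-runs because v3 0->6; v4 0->6; new result 0 (unchanged).
  v6: re-runs because v4 0->6; v1 2->6; new result 6.
  v8: re-runs because v6 2->6; new result 6.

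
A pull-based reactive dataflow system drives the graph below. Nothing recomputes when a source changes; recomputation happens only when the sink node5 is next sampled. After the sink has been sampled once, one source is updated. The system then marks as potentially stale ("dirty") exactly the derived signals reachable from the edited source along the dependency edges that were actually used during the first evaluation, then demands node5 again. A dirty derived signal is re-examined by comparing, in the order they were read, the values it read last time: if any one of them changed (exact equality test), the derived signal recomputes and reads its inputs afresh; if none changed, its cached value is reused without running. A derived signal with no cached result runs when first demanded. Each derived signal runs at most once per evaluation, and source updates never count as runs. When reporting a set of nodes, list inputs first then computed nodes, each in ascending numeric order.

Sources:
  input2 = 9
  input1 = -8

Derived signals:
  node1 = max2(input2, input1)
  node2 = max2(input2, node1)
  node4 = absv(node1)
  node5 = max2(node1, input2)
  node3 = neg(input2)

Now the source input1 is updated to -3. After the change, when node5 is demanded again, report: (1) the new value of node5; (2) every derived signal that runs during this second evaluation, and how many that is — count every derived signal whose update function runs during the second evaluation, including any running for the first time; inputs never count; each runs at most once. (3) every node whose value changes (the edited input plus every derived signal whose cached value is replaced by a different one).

First evaluation (everything demanded from the output):
  node1 = max2(9, -8) = 9
  node5 = max2(9, 9) = 9

Propagation after the edit:
  node1: runs — input1 -8->-3; result 9 (same value as before).
  node5: checked — values it read are unchanged (node1 unchanged, input2 unchanged); reused cached 9 without running.

Key observation: the change is absorbed at node1 — it re-runs but produces the same value, and the output's value is unchanged.

New value of node5: 9.
Derived signals that run: node1 — 1 in total.
Values that change: input1.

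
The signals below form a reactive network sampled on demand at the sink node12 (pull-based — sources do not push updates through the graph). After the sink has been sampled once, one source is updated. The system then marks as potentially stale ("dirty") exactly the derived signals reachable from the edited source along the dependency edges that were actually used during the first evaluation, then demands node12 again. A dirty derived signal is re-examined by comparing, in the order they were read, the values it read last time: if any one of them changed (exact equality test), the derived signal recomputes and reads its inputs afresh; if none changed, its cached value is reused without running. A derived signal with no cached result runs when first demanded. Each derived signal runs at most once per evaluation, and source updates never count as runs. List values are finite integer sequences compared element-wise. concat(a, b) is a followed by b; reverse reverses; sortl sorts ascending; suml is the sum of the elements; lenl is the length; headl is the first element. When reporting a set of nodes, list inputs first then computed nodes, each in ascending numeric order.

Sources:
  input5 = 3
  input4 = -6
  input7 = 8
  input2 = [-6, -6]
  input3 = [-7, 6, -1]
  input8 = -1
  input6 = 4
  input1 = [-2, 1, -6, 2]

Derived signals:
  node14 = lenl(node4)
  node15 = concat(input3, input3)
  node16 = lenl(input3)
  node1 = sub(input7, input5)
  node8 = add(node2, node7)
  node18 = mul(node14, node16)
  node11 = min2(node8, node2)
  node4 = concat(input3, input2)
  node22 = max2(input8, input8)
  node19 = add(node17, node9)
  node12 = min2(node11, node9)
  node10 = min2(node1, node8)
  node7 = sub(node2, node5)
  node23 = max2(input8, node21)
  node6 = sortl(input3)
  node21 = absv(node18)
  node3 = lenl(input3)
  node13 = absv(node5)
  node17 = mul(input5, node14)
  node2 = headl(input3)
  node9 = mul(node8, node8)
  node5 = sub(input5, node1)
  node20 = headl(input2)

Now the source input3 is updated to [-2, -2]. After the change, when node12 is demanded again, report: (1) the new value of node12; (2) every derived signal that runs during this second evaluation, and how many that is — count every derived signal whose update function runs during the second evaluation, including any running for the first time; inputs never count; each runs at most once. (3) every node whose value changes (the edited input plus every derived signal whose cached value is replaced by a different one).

Initial pass — values computed on the first demand:
  node1 = sub(8, 3) = 5
  node2 = headl([-7, 6, -1]) = -7
  node5 = sub(3, 5) = -2
  node7 = sub(-7, -2) = -5
  node8 = add(-7, -5) = -12
  node9 = mul(-12, -12) = 144
  node11 = min2(-12, -7) = -12
  node12 = min2(-12, 144) = -12

Second demand — change propagation:
  node2: re-runs because input3 [-7, 6, -1]->[-2, -2]; new result -2.
  node7: re-runs because node2 -7->-2; new result 0.
  node8: re-runs because node2 -7->-2; node7 -5->0; new result -2.
  node9: re-runs because node8 -12->-2; node8 -12->-2; new result 4.
  node11: re-runs because node8 -12->-2; node2 -7->-2; new result -2.
  node12: re-runs because node11 -12->-2; node9 144->4; new result -2.

node12 now evaluates to -2.
Run set: node2, node7, node8, node9, node11, node12 (6 run).
Changed values: input3, node2, node7, node8, node9, node11, node12.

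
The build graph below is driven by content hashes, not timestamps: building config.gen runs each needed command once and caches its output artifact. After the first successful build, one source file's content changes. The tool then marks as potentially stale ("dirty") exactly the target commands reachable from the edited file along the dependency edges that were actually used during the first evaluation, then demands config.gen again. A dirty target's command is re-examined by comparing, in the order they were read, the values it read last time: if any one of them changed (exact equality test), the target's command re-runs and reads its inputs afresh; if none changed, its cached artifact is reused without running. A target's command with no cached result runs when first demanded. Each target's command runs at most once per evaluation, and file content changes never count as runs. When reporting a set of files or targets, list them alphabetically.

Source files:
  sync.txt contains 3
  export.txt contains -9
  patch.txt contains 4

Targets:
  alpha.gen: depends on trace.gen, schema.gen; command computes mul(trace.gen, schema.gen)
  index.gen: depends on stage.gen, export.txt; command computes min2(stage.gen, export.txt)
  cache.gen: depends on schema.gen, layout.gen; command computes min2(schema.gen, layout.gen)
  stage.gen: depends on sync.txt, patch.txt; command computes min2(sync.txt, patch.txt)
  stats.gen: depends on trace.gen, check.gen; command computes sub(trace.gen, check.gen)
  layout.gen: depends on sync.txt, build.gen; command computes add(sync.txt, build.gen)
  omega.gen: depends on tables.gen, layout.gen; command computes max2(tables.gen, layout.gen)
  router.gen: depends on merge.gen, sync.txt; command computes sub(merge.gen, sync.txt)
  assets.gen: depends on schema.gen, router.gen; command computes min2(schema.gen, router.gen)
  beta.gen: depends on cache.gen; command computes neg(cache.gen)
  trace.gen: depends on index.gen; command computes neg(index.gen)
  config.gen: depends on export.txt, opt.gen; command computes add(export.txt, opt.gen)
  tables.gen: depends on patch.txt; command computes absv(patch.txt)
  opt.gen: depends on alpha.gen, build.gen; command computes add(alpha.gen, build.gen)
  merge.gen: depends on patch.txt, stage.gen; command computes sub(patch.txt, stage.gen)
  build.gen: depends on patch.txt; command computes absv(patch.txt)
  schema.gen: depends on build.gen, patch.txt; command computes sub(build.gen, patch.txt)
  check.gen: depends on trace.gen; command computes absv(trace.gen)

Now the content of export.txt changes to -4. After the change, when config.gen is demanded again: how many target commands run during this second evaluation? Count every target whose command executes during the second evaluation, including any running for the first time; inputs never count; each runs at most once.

Initial pass — values computed on the first demand:
  build.gen = absv(4) = 4
  schema.gen = sub(4, 4) = 0
  stage.gen = min2(3, 4) = 3
  index.gen = min2(3, -9) = -9
  trace.gen = neg(-9) = 9
  alpha.gen = mul(9, 0) = 0
  opt.gen = add(0, 4) = 4
  config.gen = add(-9, 4) = -5

Second demand — change propagation:
  index.gen: re-runs because export.txt -9->-4; new result -4.
  trace.gen: re-runs because index.gen -9->-4; new result 4.
  alpha.gen: re-runs because trace.gen 9->4; new result 0 (unchanged).
  opt.gen: re-examined; everything it read last time is the same (alpha.gen unchanged, build.gen unchanged) — cache 4 kept, no run.
  config.gen: re-runs because export.txt -9->-4; new result 0.

The important point: at opt.gen every value read last time is unchanged, so the dirty flag clears without a run.

Run set: alpha.gen, config.gen, index.gen, trace.gen (4 run).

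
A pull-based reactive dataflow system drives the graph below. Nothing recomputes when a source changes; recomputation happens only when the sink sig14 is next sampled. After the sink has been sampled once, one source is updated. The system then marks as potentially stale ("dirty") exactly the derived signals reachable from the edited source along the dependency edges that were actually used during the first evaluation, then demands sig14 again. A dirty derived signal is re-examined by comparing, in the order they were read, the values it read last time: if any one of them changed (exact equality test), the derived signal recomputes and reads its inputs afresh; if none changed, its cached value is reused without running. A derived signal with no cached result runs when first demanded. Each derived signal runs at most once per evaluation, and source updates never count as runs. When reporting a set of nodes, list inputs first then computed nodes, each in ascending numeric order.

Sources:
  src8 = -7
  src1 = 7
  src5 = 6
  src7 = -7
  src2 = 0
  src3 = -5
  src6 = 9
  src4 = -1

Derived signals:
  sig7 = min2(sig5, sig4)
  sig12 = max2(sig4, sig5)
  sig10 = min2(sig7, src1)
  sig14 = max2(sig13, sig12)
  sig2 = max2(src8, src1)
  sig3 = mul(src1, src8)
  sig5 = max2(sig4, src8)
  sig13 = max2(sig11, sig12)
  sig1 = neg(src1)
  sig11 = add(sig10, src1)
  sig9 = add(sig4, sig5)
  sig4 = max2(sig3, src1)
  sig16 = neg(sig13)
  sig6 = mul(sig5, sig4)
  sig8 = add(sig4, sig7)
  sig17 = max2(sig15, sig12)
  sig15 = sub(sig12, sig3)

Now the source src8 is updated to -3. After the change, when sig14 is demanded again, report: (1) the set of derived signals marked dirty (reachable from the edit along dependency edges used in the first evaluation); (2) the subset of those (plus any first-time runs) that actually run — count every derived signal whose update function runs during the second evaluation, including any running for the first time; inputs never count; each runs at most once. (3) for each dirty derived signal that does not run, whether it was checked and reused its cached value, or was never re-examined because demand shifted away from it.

Marked dirty: sig3, sig4, sig5, sig7, sig10, sig11, sig12, sig13, sig14.
Derived signals that run: sig3, sig4, sig5 — 3 in total.
Checked but reused from cache: sig7, sig10, sig11, sig12, sig13, sig14.
Key observation: the cutoff stops propagation at sig7 — its inputs' values are unchanged, so it reuses its cache.

First evaluation (everything demanded from the output):
  sig3 = mul(7, -7) = -49
  sig4 = max2(-49, 7) = 7
  sig5 = max2(7, -7) = 7
  sig7 = min2(7, 7) = 7
  sig10 = min2(7, 7) = 7
  sig11 = add(7, 7) = 14
  sig12 = max2(7, 7) = 7
  sig13 = max2(14, 7) = 14
  sig14 = max2(14, 7) = 14

Propagation after the edit:
  sig3: runs — src8 -7->-3; result -21.
  sig4: runs — sig3 -49->-21; result 7 (same value as before).
  sig5: runs — src8 -7->-3; result 7 (same value as before).
  sig7: checked — values it read are unchanged (sig5 unchanged, sig4 unchanged); reused cached 7 without running.
  sig10: checked — values it read are unchanged (sig7 unchanged, src1 unchanged); reused cached 7 without running.
  sig11: checked — values it read are unchanged (sig10 unchanged, src1 unchanged); reused cached 14 without running.
  sig12: checked — values it read are unchanged (sig4 unchanged, sig5 unchanged); reused cached 7 without running.
  sig13: checked — values it read are unchanged (sig11 unchanged, sig12 unchanged); reused cached 14 without running.
  sig14: checked — values it read are unchanged (sig13 unchanged, sig12 unchanged); reused cached 14 without running.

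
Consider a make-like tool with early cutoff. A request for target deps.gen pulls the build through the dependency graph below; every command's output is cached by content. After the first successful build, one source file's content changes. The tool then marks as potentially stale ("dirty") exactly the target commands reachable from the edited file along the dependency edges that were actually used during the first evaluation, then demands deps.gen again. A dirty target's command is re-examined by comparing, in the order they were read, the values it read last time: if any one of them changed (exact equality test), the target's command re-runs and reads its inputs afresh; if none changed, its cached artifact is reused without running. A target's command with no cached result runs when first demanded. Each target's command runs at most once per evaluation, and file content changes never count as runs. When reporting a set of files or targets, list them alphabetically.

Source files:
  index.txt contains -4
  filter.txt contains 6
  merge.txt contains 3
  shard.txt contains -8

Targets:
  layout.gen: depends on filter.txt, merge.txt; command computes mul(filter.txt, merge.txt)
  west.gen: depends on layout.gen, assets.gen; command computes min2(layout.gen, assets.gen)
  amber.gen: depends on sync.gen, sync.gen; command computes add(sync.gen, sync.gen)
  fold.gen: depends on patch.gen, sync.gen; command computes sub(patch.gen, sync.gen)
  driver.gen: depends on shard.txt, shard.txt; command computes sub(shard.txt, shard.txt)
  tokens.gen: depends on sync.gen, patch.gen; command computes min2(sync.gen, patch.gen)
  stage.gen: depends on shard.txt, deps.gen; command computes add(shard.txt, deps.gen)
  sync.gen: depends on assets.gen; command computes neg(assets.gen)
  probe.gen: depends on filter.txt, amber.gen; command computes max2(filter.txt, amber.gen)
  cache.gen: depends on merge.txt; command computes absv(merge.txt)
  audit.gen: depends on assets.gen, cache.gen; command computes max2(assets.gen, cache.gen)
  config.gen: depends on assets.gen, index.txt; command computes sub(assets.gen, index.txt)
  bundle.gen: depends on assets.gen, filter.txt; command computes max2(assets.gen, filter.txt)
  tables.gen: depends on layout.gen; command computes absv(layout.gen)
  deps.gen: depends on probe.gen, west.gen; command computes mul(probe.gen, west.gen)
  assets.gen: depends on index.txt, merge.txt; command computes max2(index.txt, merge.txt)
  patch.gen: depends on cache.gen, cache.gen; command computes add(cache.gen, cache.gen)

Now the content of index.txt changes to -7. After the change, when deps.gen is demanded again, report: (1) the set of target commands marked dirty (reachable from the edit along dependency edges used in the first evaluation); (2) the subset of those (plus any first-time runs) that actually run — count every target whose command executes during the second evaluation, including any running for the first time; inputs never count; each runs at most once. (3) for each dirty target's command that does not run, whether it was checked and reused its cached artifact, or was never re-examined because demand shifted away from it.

First demand of the output computes:
  assets.gen = max2(-4, 3) = 3
  layout.gen = mul(6, 3) = 18
  sync.gen = neg(3) = -3
  amber.gen = add(-3, -3) = -6
  probe.gen = max2(6, -6) = 6
  west.gen = min2(18, 3) = 3
  deps.gen = mul(6, 3) = 18

After the edit, cleaning proceeds:
  assets.gen: a read changed (index.txt -4->-7) — executes, giving 3 — identical to its old value.
  sync.gen: dirty, but its reads are unchanged (assets.gen unchanged); cached -3 stands.
  amber.gen: dirty, but its reads are unchanged (sync.gen unchanged, sync.gen unchanged); cached -6 stands.
  probe.gen: dirty, but its reads are unchanged (filter.txt unchanged, amber.gen unchanged); cached 6 stands.
  west.gen: dirty, but its reads are unchanged (layout.gen unchanged, assets.gen unchanged); cached 3 stands.
  deps.gen: dirty, but its reads are unchanged (probe.gen unchanged, west.gen unchanged); cached 18 stands.

Note the absorption at assets.gen: it re-runs yet its value is the same, leaving the output's value untouched.

The edit dirties: amber.gen, assets.gen, deps.gen, probe.gen, sync.gen, west.gen.
1 target commands run: assets.gen.
Cache hits after checking: amber.gen, deps.gen, probe.gen, sync.gen, west.gen.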